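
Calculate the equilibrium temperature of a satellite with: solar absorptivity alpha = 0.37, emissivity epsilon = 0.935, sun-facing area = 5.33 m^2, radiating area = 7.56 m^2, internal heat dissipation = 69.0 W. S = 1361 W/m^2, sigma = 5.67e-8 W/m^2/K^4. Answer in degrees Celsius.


Numerator = alpha*S*A_sun + Q_int = 0.37*1361*5.33 + 69.0 = 2753.0281 W
Denominator = eps*sigma*A_rad = 0.935*5.67e-8*7.56 = 4.0078962e-07 W/K^4
T^4 = 6.8690105e+09 K^4
T = 287.8880 K = 14.7380 C

14.7380 degrees Celsius


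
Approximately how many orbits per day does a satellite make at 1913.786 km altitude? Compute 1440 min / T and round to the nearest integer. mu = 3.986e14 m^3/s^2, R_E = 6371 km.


r = 8.284786e+06 m
T = 2*pi*sqrt(r^3/mu) = 7504.6970 s = 125.0783 min
revs/day = 1440 / 125.0783 = 11.5128
Rounded: 12 revolutions per day

12 revolutions per day


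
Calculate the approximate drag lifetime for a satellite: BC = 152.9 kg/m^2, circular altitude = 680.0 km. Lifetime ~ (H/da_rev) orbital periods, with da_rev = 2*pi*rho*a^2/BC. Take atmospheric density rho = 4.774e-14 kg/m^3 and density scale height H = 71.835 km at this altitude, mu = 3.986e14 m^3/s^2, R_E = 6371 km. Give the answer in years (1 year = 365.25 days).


a = R_E + alt = 7051.0000 km = 7.051e+06 m
da_rev = 2*pi*rho*a^2/BC = 2*pi*4.774e-14*(7.051e+06)^2/152.9 = 0.097534043 m per revolution
N = H/da_rev = 71835.0000 m / 0.097534043 m = 736512.0711 revolutions
P = 2*pi*sqrt(a^3/mu) = 5892.3331 s
lifetime = N*P = 736512.0711 * 5892.3331 = 4.3397745e+09 s = 50228.8714 days
years = 50228.8714 / 365.25 = 137.5192 years

137.5192 years


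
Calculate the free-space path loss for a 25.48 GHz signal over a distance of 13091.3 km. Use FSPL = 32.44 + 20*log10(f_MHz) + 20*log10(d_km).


f = 25.48 GHz = 25480.0000 MHz
d = 13091.3 km
FSPL = 32.44 + 20*log10(25480.0000) + 20*log10(13091.3)
FSPL = 32.44 + 88.1240 + 82.3397
FSPL = 202.9036 dB

202.9036 dB


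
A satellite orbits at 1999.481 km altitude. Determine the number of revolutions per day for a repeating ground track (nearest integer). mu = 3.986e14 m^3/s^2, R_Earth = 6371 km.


r = 8.370481e+06 m
T = 2*pi*sqrt(r^3/mu) = 7621.4366 s = 127.0239 min
revs/day = 1440 / 127.0239 = 11.3364
Rounded: 11 revolutions per day

11 revolutions per day


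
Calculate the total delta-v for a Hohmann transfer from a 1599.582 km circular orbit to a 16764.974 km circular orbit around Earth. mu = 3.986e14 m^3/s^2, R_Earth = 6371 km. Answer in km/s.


r1 = 7970.5820 km = 7.970582e+06 m
r2 = 23135.9740 km = 2.3135974e+07 m
dv1 = sqrt(mu/r1)*(sqrt(2*r2/(r1+r2)) - 1) = 1553.2526 m/s
dv2 = sqrt(mu/r2)*(1 - sqrt(2*r1/(r1+r2))) = 1179.3484 m/s
total dv = |dv1| + |dv2| = 1553.2526 + 1179.3484 = 2732.6011 m/s = 2.7326 km/s

2.7326 km/s


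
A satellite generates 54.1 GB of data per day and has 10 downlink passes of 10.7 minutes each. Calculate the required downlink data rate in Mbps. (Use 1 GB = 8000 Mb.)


total contact time = 10 * 10.7 * 60 = 6420.0000 s
data = 54.1 GB = 432800.0000 Mb
rate = 432800.0000 / 6420.0000 = 67.4143 Mbps

67.4143 Mbps


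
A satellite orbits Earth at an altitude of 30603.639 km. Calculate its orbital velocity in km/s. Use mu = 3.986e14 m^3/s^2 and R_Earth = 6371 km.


r = R_E + alt = 6371.0 + 30603.639 = 36974.6390 km = 3.6974639e+07 m
v = sqrt(mu/r) = sqrt(3.986e14 / 3.6974639e+07) = 3283.3462 m/s = 3.2833 km/s

3.2833 km/s


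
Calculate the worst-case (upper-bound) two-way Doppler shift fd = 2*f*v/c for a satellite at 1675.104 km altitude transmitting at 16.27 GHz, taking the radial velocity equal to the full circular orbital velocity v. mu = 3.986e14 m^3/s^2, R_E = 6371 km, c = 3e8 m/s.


r = 8.046104e+06 m
v = sqrt(mu/r) = 7038.4305 m/s (worst-case radial velocity)
f = 16.27 GHz = 1.627e+10 Hz
fd = 2*f*v/c = 2*1.627e+10*7038.4305/3.0e+08
fd = 763435.0944 Hz

763435.0944 Hz


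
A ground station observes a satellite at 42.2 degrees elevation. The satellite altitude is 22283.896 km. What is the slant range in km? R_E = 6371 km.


h = 22283.896 km, el = 42.2 deg
d = -R_E*sin(el) + sqrt((R_E*sin(el))^2 + 2*R_E*h + h^2)
d = -6371.0000*sin(0.7365289) + sqrt((6371.0000*0.6717206)^2 + 2*6371.0000*22283.896 + 22283.896^2)
d = 23984.0103 km

23984.0103 km


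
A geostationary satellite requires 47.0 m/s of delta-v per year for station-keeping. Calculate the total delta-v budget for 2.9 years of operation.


dV = rate * years = 47.0 * 2.9
dV = 136.3000 m/s

136.3000 m/s


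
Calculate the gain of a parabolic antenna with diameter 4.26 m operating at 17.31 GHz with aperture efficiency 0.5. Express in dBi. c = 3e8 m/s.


lambda = c/f = 3e8 / 1.731e+10 = 0.01733102 m
G = eta*(pi*D/lambda)^2 = 0.5*(pi*4.26/0.01733102)^2
G = 298153.9547 (linear)
G = 10*log10(298153.9547) = 54.7444 dBi

54.7444 dBi


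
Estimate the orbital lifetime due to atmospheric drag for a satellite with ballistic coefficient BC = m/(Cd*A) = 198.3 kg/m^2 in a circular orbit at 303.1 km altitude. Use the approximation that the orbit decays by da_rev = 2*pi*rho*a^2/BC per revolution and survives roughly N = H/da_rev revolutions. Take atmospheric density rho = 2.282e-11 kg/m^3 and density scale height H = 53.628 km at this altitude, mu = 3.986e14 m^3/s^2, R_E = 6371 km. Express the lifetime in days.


a = R_E + alt = 6674.1000 km = 6.6741e+06 m
da_rev = 2*pi*rho*a^2/BC = 2*pi*2.282e-11*(6.6741e+06)^2/198.3 = 32.207589 m per revolution
N = H/da_rev = 53628.0000 m / 32.207589 m = 1665.0734 revolutions
P = 2*pi*sqrt(a^3/mu) = 5426.2561 s
lifetime = N*P = 1665.0734 * 5426.2561 = 9.0351148e+06 s = 104.5731 days

104.5731 days


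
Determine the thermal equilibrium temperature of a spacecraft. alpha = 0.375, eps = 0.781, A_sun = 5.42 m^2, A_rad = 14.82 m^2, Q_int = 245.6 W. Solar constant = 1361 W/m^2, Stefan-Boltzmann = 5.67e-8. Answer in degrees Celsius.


Numerator = alpha*S*A_sun + Q_int = 0.375*1361*5.42 + 245.6 = 3011.8325 W
Denominator = eps*sigma*A_rad = 0.781*5.67e-8*14.82 = 6.5626961e-07 W/K^4
T^4 = 4.5893219e+09 K^4
T = 260.2778 K = -12.8722 C

-12.8722 degrees Celsius


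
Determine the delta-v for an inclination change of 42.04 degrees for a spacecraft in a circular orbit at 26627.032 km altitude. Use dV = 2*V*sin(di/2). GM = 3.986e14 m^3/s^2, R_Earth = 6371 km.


r = 32998.0320 km = 3.2998032e+07 m
V = sqrt(mu/r) = 3475.5587 m/s
di = 42.04 deg = 0.7337364 rad
dV = 2*V*sin(di/2) = 2*3475.5587*sin(0.3668682)
dV = 2493.3228 m/s = 2.4933 km/s

2.4933 km/s


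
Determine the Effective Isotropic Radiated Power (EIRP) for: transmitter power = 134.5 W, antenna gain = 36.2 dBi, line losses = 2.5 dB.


Pt = 134.5 W = 21.2872 dBW
EIRP = Pt_dBW + Gt - losses = 21.2872 + 36.2 - 2.5 = 54.9872 dBW

54.9872 dBW


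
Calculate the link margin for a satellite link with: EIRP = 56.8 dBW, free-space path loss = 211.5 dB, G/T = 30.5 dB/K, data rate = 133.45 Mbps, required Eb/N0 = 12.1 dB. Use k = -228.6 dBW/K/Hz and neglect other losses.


C/N0 = EIRP - FSPL + G/T - k = 56.8 - 211.5 + 30.5 - (-228.6)
C/N0 = 104.4000 dB-Hz
R_b = 133.45 Mbps = 1.3345e+08 bps -> 10*log10(R_b) = 81.2532 dB-Hz
Eb/N0 = C/N0 - 10*log10(R_b) = 104.4000 - 81.2532 = 23.1468 dB
Margin = Eb/N0 - Eb/N0_req = 23.1468 - 12.1 = 11.0468 dB (link closes)

11.0468 dB


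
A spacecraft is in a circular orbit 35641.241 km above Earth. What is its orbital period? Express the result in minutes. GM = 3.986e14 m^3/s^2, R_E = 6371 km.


r = 42012.2410 km = 4.2012241e+07 m
T = 2*pi*sqrt(r^3/mu) = 2*pi*sqrt(7.4152798e+22 / 3.986e14)
T = 85698.8498 s = 1428.3142 min

1428.3142 minutes


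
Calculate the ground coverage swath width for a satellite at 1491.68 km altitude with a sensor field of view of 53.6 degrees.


FOV = 53.6 deg = 0.9354965 rad
swath = 2 * alt * tan(FOV/2) = 2 * 1491.68 * tan(0.4677482)
swath = 2 * 1491.68 * 0.5051363
swath = 1507.0036 km

1507.0036 km


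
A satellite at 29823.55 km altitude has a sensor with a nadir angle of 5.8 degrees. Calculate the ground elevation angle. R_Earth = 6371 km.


r = R_E + alt = 36194.5500 km
Law of sines in the satellite / Earth-center / ground-point triangle:
  sin(nadir)/R_E = sin(90 + el)/r  =>  cos(el) = (r/R_E)*sin(nadir)
cos(el) = (36194.5500 / 6371.0000) * sin(5.8 deg) = 0.5741151
el = arccos(0.5741151) = 54.9623 deg
(Earth-central angle = 90 - nadir - el = 29.2377 deg)

54.9623 degrees


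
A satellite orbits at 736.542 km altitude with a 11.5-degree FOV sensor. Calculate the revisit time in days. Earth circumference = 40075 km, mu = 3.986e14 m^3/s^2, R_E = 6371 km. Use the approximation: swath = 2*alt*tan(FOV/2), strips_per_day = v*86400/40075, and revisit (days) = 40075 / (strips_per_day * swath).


swath = 2*736.542*tan(0.1003564) = 148.3318 km
v = sqrt(mu/r) = 7488.7431 m/s = 7.4887 km/s
strips/day = v*86400/40075 = 7.4887*86400/40075 = 16.1454
coverage/day = strips * swath = 16.1454 * 148.3318 = 2394.8774 km
revisit = 40075 / 2394.8774 = 16.7336 days

16.7336 days


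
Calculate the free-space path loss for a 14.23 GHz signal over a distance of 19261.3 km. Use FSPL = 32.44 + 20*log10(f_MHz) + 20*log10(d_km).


f = 14.23 GHz = 14230.0000 MHz
d = 19261.3 km
FSPL = 32.44 + 20*log10(14230.0000) + 20*log10(19261.3)
FSPL = 32.44 + 83.0641 + 85.6937
FSPL = 201.1978 dB

201.1978 dB


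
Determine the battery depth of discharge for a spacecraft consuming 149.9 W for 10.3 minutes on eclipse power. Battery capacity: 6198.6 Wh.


E_used = P * t / 60 = 149.9 * 10.3 / 60 = 25.7328 Wh
DOD = E_used / E_total * 100 = 25.7328 / 6198.6 * 100
DOD = 0.4151394 %

0.4151 %


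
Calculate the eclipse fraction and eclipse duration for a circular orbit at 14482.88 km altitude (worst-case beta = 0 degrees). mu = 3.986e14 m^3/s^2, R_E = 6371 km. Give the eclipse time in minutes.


r = 20853.8800 km
T = 499.5055 min
Eclipse fraction = arcsin(R_E/r)/pi = arcsin(6371.0000/20853.8800)/pi
= arcsin(0.3055067)/pi = 0.09882584
Eclipse duration = 0.09882584 * 499.5055 = 49.3640 min

49.3640 minutes


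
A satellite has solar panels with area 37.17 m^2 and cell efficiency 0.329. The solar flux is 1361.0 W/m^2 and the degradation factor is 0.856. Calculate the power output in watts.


P = area * eta * S * degradation
P = 37.17 * 0.329 * 1361.0 * 0.856
P = 14246.8991 W

14246.8991 W


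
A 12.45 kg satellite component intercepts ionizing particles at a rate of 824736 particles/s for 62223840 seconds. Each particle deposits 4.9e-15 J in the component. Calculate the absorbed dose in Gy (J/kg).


Total energy deposited = rate * time * E_per
  = 824736 * 62223840 * 4.9e-15 = 0.2514594 J
Dose = E_total / mass = 0.2514594 / 12.45
Dose = 0.02019754 Gy

0.0202 Gy


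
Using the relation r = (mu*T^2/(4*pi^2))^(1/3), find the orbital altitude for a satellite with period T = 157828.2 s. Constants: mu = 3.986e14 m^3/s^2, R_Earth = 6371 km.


T = 157828.2 s
r = (mu*T^2/(4*pi^2))^(1/3) = (3.986e14 * 157828.2^2 / (4*pi^2))^(1/3)
r = 6.3122219e+07 m = 63122.2186 km
alt = r - R_E = 63122.2186 - 6371 = 56751.2186 km

56751.2186 km


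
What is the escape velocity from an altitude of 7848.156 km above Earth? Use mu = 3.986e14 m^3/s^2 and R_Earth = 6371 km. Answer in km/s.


r = 6371.0 + 7848.156 = 14219.1560 km = 1.4219156e+07 m
v_esc = sqrt(2*mu/r) = sqrt(2*3.986e14 / 1.4219156e+07)
v_esc = 7487.6707 m/s = 7.4877 km/s

7.4877 km/s


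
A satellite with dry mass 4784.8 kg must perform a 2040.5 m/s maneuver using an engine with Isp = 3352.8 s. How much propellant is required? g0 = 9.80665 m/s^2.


ve = Isp * g0 = 3352.8 * 9.80665 = 32879.736120 m/s
mass ratio = exp(dv/ve) = exp(2040.5/32879.736120) = 1.06402565
m_prop = m_dry * (mr - 1) = 4784.8 * (1.06402565 - 1)
m_prop = 306.3499 kg

306.3499 kg


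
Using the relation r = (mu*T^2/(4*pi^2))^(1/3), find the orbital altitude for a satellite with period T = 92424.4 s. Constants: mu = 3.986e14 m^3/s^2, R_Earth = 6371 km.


T = 92424.4 s
r = (mu*T^2/(4*pi^2))^(1/3) = (3.986e14 * 92424.4^2 / (4*pi^2))^(1/3)
r = 4.4182499e+07 m = 44182.4993 km
alt = r - R_E = 44182.4993 - 6371 = 37811.4993 km

37811.4993 km


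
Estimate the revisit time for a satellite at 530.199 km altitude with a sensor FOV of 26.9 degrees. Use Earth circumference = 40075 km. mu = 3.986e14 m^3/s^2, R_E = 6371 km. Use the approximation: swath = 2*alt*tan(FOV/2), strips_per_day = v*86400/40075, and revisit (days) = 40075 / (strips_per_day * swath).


swath = 2*530.199*tan(0.2347468) = 253.6005 km
v = sqrt(mu/r) = 7599.8736 m/s = 7.5999 km/s
strips/day = v*86400/40075 = 7.5999*86400/40075 = 16.3850
coverage/day = strips * swath = 16.3850 * 253.6005 = 4155.2460 km
revisit = 40075 / 4155.2460 = 9.6444 days

9.6444 days


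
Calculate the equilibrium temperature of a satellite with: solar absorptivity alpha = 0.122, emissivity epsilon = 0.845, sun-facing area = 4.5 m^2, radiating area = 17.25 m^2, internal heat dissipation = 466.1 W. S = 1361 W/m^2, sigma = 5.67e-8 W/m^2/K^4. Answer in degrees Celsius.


Numerator = alpha*S*A_sun + Q_int = 0.122*1361*4.5 + 466.1 = 1213.2890 W
Denominator = eps*sigma*A_rad = 0.845*5.67e-8*17.25 = 8.2647337e-07 W/K^4
T^4 = 1.4680316e+09 K^4
T = 195.7419 K = -77.4081 C

-77.4081 degrees Celsius


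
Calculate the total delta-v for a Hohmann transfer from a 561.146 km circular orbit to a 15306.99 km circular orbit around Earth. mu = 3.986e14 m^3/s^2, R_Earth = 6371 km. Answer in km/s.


r1 = 6932.1460 km = 6.932146e+06 m
r2 = 21677.9900 km = 2.167799e+07 m
dv1 = sqrt(mu/r1)*(sqrt(2*r2/(r1+r2)) - 1) = 1751.7872 m/s
dv2 = sqrt(mu/r2)*(1 - sqrt(2*r1/(r1+r2))) = 1303.0177 m/s
total dv = |dv1| + |dv2| = 1751.7872 + 1303.0177 = 3054.8050 m/s = 3.0548 km/s

3.0548 km/s


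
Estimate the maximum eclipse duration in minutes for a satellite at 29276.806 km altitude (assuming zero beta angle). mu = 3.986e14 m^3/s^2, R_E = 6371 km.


r = 35647.8060 km
T = 1116.3726 min
Eclipse fraction = arcsin(R_E/r)/pi = arcsin(6371.0000/35647.8060)/pi
= arcsin(0.1787207)/pi = 0.05719584
Eclipse duration = 0.05719584 * 1116.3726 = 63.8519 min

63.8519 minutes


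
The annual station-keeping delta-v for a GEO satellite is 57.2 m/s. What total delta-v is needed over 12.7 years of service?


dV = rate * years = 57.2 * 12.7
dV = 726.4400 m/s

726.4400 m/s


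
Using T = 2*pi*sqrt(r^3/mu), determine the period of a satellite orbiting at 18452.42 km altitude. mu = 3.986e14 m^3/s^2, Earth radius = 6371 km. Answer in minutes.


r = 24823.4200 km = 2.482342e+07 m
T = 2*pi*sqrt(r^3/mu) = 2*pi*sqrt(1.5296246e+22 / 3.986e14)
T = 38922.7614 s = 648.7127 min

648.7127 minutes


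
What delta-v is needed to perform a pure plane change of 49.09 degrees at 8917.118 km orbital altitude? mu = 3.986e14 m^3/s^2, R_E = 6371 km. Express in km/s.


r = 15288.1180 km = 1.5288118e+07 m
V = sqrt(mu/r) = 5106.1273 m/s
di = 49.09 deg = 0.8567821 rad
dV = 2*V*sin(di/2) = 2*5106.1273*sin(0.4283911)
dV = 4242.2501 m/s = 4.2423 km/s

4.2423 km/s


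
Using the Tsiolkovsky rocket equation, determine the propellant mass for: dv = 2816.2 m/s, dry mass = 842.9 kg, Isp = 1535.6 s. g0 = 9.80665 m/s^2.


ve = Isp * g0 = 1535.6 * 9.80665 = 15059.091740 m/s
mass ratio = exp(dv/ve) = exp(2816.2/15059.091740) = 1.20563928
m_prop = m_dry * (mr - 1) = 842.9 * (1.20563928 - 1)
m_prop = 173.3334 kg

173.3334 kg


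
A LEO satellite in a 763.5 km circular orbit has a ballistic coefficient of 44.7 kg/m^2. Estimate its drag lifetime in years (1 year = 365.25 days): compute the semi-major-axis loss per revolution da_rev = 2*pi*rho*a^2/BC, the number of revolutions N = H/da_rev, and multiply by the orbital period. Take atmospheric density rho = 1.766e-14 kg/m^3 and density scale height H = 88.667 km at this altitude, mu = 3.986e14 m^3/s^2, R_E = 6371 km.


a = R_E + alt = 7134.5000 km = 7.1345e+06 m
da_rev = 2*pi*rho*a^2/BC = 2*pi*1.766e-14*(7.1345e+06)^2/44.7 = 0.12635433 m per revolution
N = H/da_rev = 88667.0000 m / 0.12635433 m = 701732.9761 revolutions
P = 2*pi*sqrt(a^3/mu) = 5997.3105 s
lifetime = N*P = 701732.9761 * 5997.3105 = 4.2085105e+09 s = 48709.6128 days
years = 48709.6128 / 365.25 = 133.3597 years

133.3597 years


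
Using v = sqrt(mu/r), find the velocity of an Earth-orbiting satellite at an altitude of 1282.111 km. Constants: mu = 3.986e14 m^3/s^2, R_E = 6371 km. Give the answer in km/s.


r = R_E + alt = 6371.0 + 1282.111 = 7653.1110 km = 7.653111e+06 m
v = sqrt(mu/r) = sqrt(3.986e14 / 7.653111e+06) = 7216.8826 m/s = 7.2169 km/s

7.2169 km/s


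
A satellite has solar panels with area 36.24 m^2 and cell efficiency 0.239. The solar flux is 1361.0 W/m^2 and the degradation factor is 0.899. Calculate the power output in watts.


P = area * eta * S * degradation
P = 36.24 * 0.239 * 1361.0 * 0.899
P = 10597.5118 W

10597.5118 W


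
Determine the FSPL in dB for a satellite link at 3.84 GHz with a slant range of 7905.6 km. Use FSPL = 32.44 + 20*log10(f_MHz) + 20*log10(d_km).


f = 3.84 GHz = 3840.0000 MHz
d = 7905.6 km
FSPL = 32.44 + 20*log10(3840.0000) + 20*log10(7905.6)
FSPL = 32.44 + 71.6866 + 77.9587
FSPL = 182.0853 dB

182.0853 dB


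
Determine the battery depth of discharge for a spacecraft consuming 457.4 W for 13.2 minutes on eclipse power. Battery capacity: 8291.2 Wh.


E_used = P * t / 60 = 457.4 * 13.2 / 60 = 100.6280 Wh
DOD = E_used / E_total * 100 = 100.6280 / 8291.2 * 100
DOD = 1.2137 %

1.2137 %


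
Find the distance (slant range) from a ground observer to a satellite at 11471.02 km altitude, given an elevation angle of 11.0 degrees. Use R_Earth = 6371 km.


h = 11471.02 km, el = 11.0 deg
d = -R_E*sin(el) + sqrt((R_E*sin(el))^2 + 2*R_E*h + h^2)
d = -6371.0000*sin(0.1919862) + sqrt((6371.0000*0.190809)^2 + 2*6371.0000*11471.02 + 11471.02^2)
d = 15494.4076 km

15494.4076 km


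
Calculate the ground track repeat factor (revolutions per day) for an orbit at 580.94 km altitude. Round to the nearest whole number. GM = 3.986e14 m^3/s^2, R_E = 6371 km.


r = 6.95194e+06 m
T = 2*pi*sqrt(r^3/mu) = 5768.5976 s = 96.1433 min
revs/day = 1440 / 96.1433 = 14.9776
Rounded: 15 revolutions per day

15 revolutions per day


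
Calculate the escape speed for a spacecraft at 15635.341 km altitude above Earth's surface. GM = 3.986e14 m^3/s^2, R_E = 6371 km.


r = 6371.0 + 15635.341 = 22006.3410 km = 2.2006341e+07 m
v_esc = sqrt(2*mu/r) = sqrt(2*3.986e14 / 2.2006341e+07)
v_esc = 6018.7974 m/s = 6.0188 km/s

6.0188 km/s


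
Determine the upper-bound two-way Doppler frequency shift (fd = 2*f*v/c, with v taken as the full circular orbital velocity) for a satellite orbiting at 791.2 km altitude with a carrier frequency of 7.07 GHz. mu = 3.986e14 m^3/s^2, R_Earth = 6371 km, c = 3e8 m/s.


r = 7.1622e+06 m
v = sqrt(mu/r) = 7460.1133 m/s (worst-case radial velocity)
f = 7.07 GHz = 7.07e+09 Hz
fd = 2*f*v/c = 2*7.07e+09*7460.1133/3.0e+08
fd = 351620.0083 Hz

351620.0083 Hz


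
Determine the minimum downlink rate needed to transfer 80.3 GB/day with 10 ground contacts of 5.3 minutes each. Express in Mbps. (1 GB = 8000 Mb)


total contact time = 10 * 5.3 * 60 = 3180.0000 s
data = 80.3 GB = 642400.0000 Mb
rate = 642400.0000 / 3180.0000 = 202.0126 Mbps

202.0126 Mbps


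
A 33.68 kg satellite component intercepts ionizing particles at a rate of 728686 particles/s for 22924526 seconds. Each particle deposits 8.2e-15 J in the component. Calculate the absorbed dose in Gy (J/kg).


Total energy deposited = rate * time * E_per
  = 728686 * 22924526 * 8.2e-15 = 0.1369792 J
Dose = E_total / mass = 0.1369792 / 33.68
Dose = 0.004067079 Gy

0.0041 Gy


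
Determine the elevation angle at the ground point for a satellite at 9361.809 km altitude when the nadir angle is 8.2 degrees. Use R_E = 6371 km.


r = R_E + alt = 15732.8090 km
Law of sines in the satellite / Earth-center / ground-point triangle:
  sin(nadir)/R_E = sin(90 + el)/r  =>  cos(el) = (r/R_E)*sin(nadir)
cos(el) = (15732.8090 / 6371.0000) * sin(8.2 deg) = 0.3522137
el = arccos(0.3522137) = 69.3772 deg
(Earth-central angle = 90 - nadir - el = 12.4228 deg)

69.3772 degrees


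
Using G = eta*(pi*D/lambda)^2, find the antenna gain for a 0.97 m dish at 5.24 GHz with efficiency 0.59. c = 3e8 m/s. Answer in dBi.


lambda = c/f = 3e8 / 5.24e+09 = 0.05725191 m
G = eta*(pi*D/lambda)^2 = 0.59*(pi*0.97/0.05725191)^2
G = 1671.5343 (linear)
G = 10*log10(1671.5343) = 32.2312 dBi

32.2312 dBi


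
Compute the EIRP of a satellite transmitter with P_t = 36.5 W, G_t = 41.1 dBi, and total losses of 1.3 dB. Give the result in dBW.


Pt = 36.5 W = 15.6229 dBW
EIRP = Pt_dBW + Gt - losses = 15.6229 + 41.1 - 1.3 = 55.4229 dBW

55.4229 dBW


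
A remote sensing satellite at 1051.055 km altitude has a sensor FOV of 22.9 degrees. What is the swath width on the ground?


FOV = 22.9 deg = 0.3996804 rad
swath = 2 * alt * tan(FOV/2) = 2 * 1051.055 * tan(0.1998402)
swath = 2 * 1051.055 * 0.2025437
swath = 425.7691 km

425.7691 km


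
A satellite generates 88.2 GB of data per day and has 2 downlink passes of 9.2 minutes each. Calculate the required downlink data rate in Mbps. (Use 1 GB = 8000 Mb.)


total contact time = 2 * 9.2 * 60 = 1104.0000 s
data = 88.2 GB = 705600.0000 Mb
rate = 705600.0000 / 1104.0000 = 639.1304 Mbps

639.1304 Mbps


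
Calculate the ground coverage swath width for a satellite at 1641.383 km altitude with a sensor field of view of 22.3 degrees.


FOV = 22.3 deg = 0.3892084 rad
swath = 2 * alt * tan(FOV/2) = 2 * 1641.383 * tan(0.1946042)
swath = 2 * 1641.383 * 0.1970986
swath = 647.0286 km

647.0286 km


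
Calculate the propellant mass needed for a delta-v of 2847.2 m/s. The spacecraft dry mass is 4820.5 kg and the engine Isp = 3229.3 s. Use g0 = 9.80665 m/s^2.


ve = Isp * g0 = 3229.3 * 9.80665 = 31668.614845 m/s
mass ratio = exp(dv/ve) = exp(2847.2/31668.614845) = 1.09407149
m_prop = m_dry * (mr - 1) = 4820.5 * (1.09407149 - 1)
m_prop = 453.4716 kg

453.4716 kg


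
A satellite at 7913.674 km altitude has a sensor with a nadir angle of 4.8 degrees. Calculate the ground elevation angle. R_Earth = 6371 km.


r = R_E + alt = 14284.6740 km
Law of sines in the satellite / Earth-center / ground-point triangle:
  sin(nadir)/R_E = sin(90 + el)/r  =>  cos(el) = (r/R_E)*sin(nadir)
cos(el) = (14284.6740 / 6371.0000) * sin(4.8 deg) = 0.1876174
el = arccos(0.1876174) = 79.1862 deg
(Earth-central angle = 90 - nadir - el = 6.0138 deg)

79.1862 degrees


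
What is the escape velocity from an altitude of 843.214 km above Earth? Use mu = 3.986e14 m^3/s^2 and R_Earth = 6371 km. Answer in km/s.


r = 6371.0 + 843.214 = 7214.2140 km = 7.214214e+06 m
v_esc = sqrt(2*mu/r) = sqrt(2*3.986e14 / 7.214214e+06)
v_esc = 10512.0916 m/s = 10.5121 km/s

10.5121 km/s


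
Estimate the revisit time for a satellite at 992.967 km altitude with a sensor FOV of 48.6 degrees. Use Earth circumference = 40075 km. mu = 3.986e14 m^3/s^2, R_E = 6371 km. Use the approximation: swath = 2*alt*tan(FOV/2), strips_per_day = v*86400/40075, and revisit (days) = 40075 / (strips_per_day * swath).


swath = 2*992.967*tan(0.424115) = 896.6836 km
v = sqrt(mu/r) = 7357.2028 m/s = 7.3572 km/s
strips/day = v*86400/40075 = 7.3572*86400/40075 = 15.8618
coverage/day = strips * swath = 15.8618 * 896.6836 = 14223.0311 km
revisit = 40075 / 14223.0311 = 2.8176 days

2.8176 days


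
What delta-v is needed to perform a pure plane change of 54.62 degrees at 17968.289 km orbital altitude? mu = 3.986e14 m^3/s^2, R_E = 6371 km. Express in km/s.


r = 24339.2890 km = 2.4339289e+07 m
V = sqrt(mu/r) = 4046.8276 m/s
di = 54.62 deg = 0.9532988 rad
dV = 2*V*sin(di/2) = 2*4046.8276*sin(0.4766494)
dV = 3713.4066 m/s = 3.7134 km/s

3.7134 km/s


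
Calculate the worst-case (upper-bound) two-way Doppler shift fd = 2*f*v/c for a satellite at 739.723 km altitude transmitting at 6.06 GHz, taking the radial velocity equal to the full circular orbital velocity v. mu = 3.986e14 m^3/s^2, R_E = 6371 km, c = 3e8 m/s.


r = 7.110723e+06 m
v = sqrt(mu/r) = 7487.0678 m/s (worst-case radial velocity)
f = 6.06 GHz = 6.06e+09 Hz
fd = 2*f*v/c = 2*6.06e+09*7487.0678/3.0e+08
fd = 302477.5397 Hz

302477.5397 Hz


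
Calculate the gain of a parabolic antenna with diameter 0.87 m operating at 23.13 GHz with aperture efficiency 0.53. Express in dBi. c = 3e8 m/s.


lambda = c/f = 3e8 / 2.313e+10 = 0.01297017 m
G = eta*(pi*D/lambda)^2 = 0.53*(pi*0.87/0.01297017)^2
G = 23535.4700 (linear)
G = 10*log10(23535.4700) = 43.7172 dBi

43.7172 dBi


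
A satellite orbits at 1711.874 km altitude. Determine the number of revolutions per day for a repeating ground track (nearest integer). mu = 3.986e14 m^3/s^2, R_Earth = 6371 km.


r = 8.082874e+06 m
T = 2*pi*sqrt(r^3/mu) = 7232.0253 s = 120.5338 min
revs/day = 1440 / 120.5338 = 11.9469
Rounded: 12 revolutions per day

12 revolutions per day


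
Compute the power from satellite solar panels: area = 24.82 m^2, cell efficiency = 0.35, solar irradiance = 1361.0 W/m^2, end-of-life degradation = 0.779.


P = area * eta * S * degradation
P = 24.82 * 0.35 * 1361.0 * 0.779
P = 9210.1225 W

9210.1225 W


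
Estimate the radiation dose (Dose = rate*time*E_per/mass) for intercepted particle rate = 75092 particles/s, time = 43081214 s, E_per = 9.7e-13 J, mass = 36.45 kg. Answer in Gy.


Total energy deposited = rate * time * E_per
  = 75092 * 43081214 * 9.7e-13 = 3.1380 J
Dose = E_total / mass = 3.1380 / 36.45
Dose = 0.08609061 Gy

0.0861 Gy


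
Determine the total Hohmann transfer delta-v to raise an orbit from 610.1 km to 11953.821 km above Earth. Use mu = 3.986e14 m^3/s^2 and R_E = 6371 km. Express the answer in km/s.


r1 = 6981.1000 km = 6.9811e+06 m
r2 = 18324.8210 km = 1.8324821e+07 m
dv1 = sqrt(mu/r1)*(sqrt(2*r2/(r1+r2)) - 1) = 1537.2313 m/s
dv2 = sqrt(mu/r2)*(1 - sqrt(2*r1/(r1+r2))) = 1199.6020 m/s
total dv = |dv1| + |dv2| = 1537.2313 + 1199.6020 = 2736.8334 m/s = 2.7368 km/s

2.7368 km/s


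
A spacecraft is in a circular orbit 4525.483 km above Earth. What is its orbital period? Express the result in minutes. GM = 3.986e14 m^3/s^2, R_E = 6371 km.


r = 10896.4830 km = 1.0896483e+07 m
T = 2*pi*sqrt(r^3/mu) = 2*pi*sqrt(1.2937758e+21 / 3.986e14)
T = 11319.8518 s = 188.6642 min

188.6642 minutes


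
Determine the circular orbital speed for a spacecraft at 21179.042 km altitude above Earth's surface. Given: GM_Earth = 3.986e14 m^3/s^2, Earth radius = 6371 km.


r = R_E + alt = 6371.0 + 21179.042 = 27550.0420 km = 2.7550042e+07 m
v = sqrt(mu/r) = sqrt(3.986e14 / 2.7550042e+07) = 3803.7110 m/s = 3.8037 km/s

3.8037 km/s


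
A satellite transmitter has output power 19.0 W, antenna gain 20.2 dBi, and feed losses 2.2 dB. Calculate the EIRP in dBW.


Pt = 19.0 W = 12.7875 dBW
EIRP = Pt_dBW + Gt - losses = 12.7875 + 20.2 - 2.2 = 30.7875 dBW

30.7875 dBW


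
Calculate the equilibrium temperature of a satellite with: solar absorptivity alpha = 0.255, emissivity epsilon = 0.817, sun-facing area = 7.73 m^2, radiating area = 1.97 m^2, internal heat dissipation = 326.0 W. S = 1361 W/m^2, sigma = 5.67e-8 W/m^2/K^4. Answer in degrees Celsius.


Numerator = alpha*S*A_sun + Q_int = 0.255*1361*7.73 + 326.0 = 3008.7351 W
Denominator = eps*sigma*A_rad = 0.817*5.67e-8*1.97 = 9.1258083e-08 W/K^4
T^4 = 3.296952e+10 K^4
T = 426.1163 K = 152.9663 C

152.9663 degrees Celsius


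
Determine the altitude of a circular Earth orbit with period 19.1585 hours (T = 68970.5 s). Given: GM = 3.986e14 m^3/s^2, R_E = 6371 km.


T = 68970.5 s
r = (mu*T^2/(4*pi^2))^(1/3) = (3.986e14 * 68970.5^2 / (4*pi^2))^(1/3)
r = 3.6349751e+07 m = 36349.7506 km
alt = r - R_E = 36349.7506 - 6371 = 29978.7506 km

29978.7506 km


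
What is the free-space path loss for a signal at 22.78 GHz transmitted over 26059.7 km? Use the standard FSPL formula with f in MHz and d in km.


f = 22.78 GHz = 22780.0000 MHz
d = 26059.7 km
FSPL = 32.44 + 20*log10(22780.0000) + 20*log10(26059.7)
FSPL = 32.44 + 87.1511 + 88.3194
FSPL = 207.9105 dB

207.9105 dB


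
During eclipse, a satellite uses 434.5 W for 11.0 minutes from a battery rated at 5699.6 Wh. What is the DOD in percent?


E_used = P * t / 60 = 434.5 * 11.0 / 60 = 79.6583 Wh
DOD = E_used / E_total * 100 = 79.6583 / 5699.6 * 100
DOD = 1.3976 %

1.3976 %


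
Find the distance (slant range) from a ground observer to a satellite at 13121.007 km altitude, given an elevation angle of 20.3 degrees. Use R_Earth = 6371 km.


h = 13121.007 km, el = 20.3 deg
d = -R_E*sin(el) + sqrt((R_E*sin(el))^2 + 2*R_E*h + h^2)
d = -6371.0000*sin(0.3543018) + sqrt((6371.0000*0.3469357)^2 + 2*6371.0000*13121.007 + 13121.007^2)
d = 16343.2236 km

16343.2236 km


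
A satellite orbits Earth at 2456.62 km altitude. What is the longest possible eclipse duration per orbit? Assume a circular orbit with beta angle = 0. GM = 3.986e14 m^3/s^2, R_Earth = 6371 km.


r = 8827.6200 km
T = 137.5705 min
Eclipse fraction = arcsin(R_E/r)/pi = arcsin(6371.0000/8827.6200)/pi
= arcsin(0.7217121)/pi = 0.2566445
Eclipse duration = 0.2566445 * 137.5705 = 35.3067 min

35.3067 minutes


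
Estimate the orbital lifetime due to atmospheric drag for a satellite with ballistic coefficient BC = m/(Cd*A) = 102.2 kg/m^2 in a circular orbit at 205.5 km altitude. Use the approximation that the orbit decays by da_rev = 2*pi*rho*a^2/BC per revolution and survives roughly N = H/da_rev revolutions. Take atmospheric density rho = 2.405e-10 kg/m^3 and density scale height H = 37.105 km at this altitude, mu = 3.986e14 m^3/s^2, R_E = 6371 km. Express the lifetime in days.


a = R_E + alt = 6576.5000 km = 6.5765e+06 m
da_rev = 2*pi*rho*a^2/BC = 2*pi*2.405e-10*(6.5765e+06)^2/102.2 = 639.489918 m per revolution
N = H/da_rev = 37105.0000 m / 639.489918 m = 58.0228 revolutions
P = 2*pi*sqrt(a^3/mu) = 5307.6644 s
lifetime = N*P = 58.0228 * 5307.6644 = 307965.5883 s = 3.5644 days

3.5644 days


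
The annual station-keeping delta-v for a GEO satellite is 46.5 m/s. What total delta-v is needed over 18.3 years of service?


dV = rate * years = 46.5 * 18.3
dV = 850.9500 m/s

850.9500 m/s


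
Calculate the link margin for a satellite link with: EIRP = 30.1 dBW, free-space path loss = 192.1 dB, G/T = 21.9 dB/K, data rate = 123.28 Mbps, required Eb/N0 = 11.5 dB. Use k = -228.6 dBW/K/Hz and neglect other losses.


C/N0 = EIRP - FSPL + G/T - k = 30.1 - 192.1 + 21.9 - (-228.6)
C/N0 = 88.5000 dB-Hz
R_b = 123.28 Mbps = 1.2328e+08 bps -> 10*log10(R_b) = 80.9089 dB-Hz
Eb/N0 = C/N0 - 10*log10(R_b) = 88.5000 - 80.9089 = 7.5911 dB
Margin = Eb/N0 - Eb/N0_req = 7.5911 - 11.5 = -3.9089 dB (negative margin: link does not close)

-3.9089 dB


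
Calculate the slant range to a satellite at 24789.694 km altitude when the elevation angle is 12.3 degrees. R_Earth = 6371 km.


h = 24789.694 km, el = 12.3 deg
d = -R_E*sin(el) + sqrt((R_E*sin(el))^2 + 2*R_E*h + h^2)
d = -6371.0000*sin(0.2146755) + sqrt((6371.0000*0.2130304)^2 + 2*6371.0000*24789.694 + 24789.694^2)
d = 29175.4093 km

29175.4093 km


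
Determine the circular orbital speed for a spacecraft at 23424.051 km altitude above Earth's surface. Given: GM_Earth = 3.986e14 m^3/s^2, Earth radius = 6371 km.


r = R_E + alt = 6371.0 + 23424.051 = 29795.0510 km = 2.9795051e+07 m
v = sqrt(mu/r) = sqrt(3.986e14 / 2.9795051e+07) = 3657.6031 m/s = 3.6576 km/s

3.6576 km/s


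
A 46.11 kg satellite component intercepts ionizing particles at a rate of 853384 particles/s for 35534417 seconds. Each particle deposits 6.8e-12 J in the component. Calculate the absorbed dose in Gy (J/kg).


Total energy deposited = rate * time * E_per
  = 853384 * 35534417 * 6.8e-12 = 206.2066 J
Dose = E_total / mass = 206.2066 / 46.11
Dose = 4.4721 Gy

4.4721 Gy


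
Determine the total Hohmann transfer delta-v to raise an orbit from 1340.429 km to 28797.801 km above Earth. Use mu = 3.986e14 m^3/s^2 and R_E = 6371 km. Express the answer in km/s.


r1 = 7711.4290 km = 7.711429e+06 m
r2 = 35168.8010 km = 3.5168801e+07 m
dv1 = sqrt(mu/r1)*(sqrt(2*r2/(r1+r2)) - 1) = 2018.4821 m/s
dv2 = sqrt(mu/r2)*(1 - sqrt(2*r1/(r1+r2))) = 1347.5527 m/s
total dv = |dv1| + |dv2| = 2018.4821 + 1347.5527 = 3366.0348 m/s = 3.3660 km/s

3.3660 km/s


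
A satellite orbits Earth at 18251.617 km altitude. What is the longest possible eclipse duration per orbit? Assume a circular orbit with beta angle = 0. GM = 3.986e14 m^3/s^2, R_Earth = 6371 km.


r = 24622.6170 km
T = 640.8572 min
Eclipse fraction = arcsin(R_E/r)/pi = arcsin(6371.0000/24622.6170)/pi
= arcsin(0.2587459)/pi = 0.08330921
Eclipse duration = 0.08330921 * 640.8572 = 53.3893 min

53.3893 minutes


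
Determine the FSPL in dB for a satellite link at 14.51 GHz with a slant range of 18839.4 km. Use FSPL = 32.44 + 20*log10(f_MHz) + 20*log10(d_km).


f = 14.51 GHz = 14510.0000 MHz
d = 18839.4 km
FSPL = 32.44 + 20*log10(14510.0000) + 20*log10(18839.4)
FSPL = 32.44 + 83.2333 + 85.5013
FSPL = 201.1747 dB

201.1747 dB


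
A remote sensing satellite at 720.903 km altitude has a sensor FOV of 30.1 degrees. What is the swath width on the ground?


FOV = 30.1 deg = 0.5253441 rad
swath = 2 * alt * tan(FOV/2) = 2 * 720.903 * tan(0.2626721)
swath = 2 * 720.903 * 0.2688847
swath = 387.6796 km

387.6796 km


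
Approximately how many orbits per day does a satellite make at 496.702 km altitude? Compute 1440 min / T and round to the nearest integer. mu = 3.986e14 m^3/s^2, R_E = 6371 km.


r = 6.867702e+06 m
T = 2*pi*sqrt(r^3/mu) = 5664.0670 s = 94.4011 min
revs/day = 1440 / 94.4011 = 15.2541
Rounded: 15 revolutions per day

15 revolutions per day


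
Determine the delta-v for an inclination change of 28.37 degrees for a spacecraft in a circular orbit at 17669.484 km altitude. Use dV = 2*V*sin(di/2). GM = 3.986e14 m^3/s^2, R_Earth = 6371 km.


r = 24040.4840 km = 2.4040484e+07 m
V = sqrt(mu/r) = 4071.8994 m/s
di = 28.37 deg = 0.4951499 rad
dV = 2*V*sin(di/2) = 2*4071.8994*sin(0.247575)
dV = 1995.6670 m/s = 1.9957 km/s

1.9957 km/s


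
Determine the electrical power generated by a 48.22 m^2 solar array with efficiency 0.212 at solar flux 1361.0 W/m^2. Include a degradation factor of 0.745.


P = area * eta * S * degradation
P = 48.22 * 0.212 * 1361.0 * 0.745
P = 10365.1947 W

10365.1947 W


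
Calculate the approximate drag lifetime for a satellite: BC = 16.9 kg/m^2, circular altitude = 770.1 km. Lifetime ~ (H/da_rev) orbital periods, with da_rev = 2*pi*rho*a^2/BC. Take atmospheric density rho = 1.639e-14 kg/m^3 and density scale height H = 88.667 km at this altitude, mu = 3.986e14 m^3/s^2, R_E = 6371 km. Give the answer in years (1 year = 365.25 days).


a = R_E + alt = 7141.1000 km = 7.1411e+06 m
da_rev = 2*pi*rho*a^2/BC = 2*pi*1.639e-14*(7.1411e+06)^2/16.9 = 0.31074371 m per revolution
N = H/da_rev = 88667.0000 m / 0.31074371 m = 285338.0361 revolutions
P = 2*pi*sqrt(a^3/mu) = 6005.6344 s
lifetime = N*P = 285338.0361 * 6005.6344 = 1.7136359e+09 s = 19833.7493 days
years = 19833.7493 / 365.25 = 54.3018 years

54.3018 years


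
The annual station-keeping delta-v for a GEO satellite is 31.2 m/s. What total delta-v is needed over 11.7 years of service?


dV = rate * years = 31.2 * 11.7
dV = 365.0400 m/s

365.0400 m/s


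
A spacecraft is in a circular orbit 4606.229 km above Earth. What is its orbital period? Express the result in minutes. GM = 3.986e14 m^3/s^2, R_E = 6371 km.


r = 10977.2290 km = 1.0977229e+07 m
T = 2*pi*sqrt(r^3/mu) = 2*pi*sqrt(1.3227512e+21 / 3.986e14)
T = 11445.9095 s = 190.7652 min

190.7652 minutes


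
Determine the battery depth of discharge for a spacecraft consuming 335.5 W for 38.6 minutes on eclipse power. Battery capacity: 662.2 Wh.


E_used = P * t / 60 = 335.5 * 38.6 / 60 = 215.8383 Wh
DOD = E_used / E_total * 100 = 215.8383 / 662.2 * 100
DOD = 32.5941 %

32.5941 %


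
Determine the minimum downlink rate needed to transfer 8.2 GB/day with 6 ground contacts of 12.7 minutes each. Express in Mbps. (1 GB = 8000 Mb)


total contact time = 6 * 12.7 * 60 = 4572.0000 s
data = 8.2 GB = 65600.0000 Mb
rate = 65600.0000 / 4572.0000 = 14.3482 Mbps

14.3482 Mbps


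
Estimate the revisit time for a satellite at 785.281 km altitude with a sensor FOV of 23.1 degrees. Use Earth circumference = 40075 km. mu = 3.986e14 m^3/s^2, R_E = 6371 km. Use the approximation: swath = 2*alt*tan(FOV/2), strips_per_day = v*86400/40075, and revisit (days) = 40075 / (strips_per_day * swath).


swath = 2*785.281*tan(0.2015855) = 320.9620 km
v = sqrt(mu/r) = 7463.1978 m/s = 7.4632 km/s
strips/day = v*86400/40075 = 7.4632*86400/40075 = 16.0903
coverage/day = strips * swath = 16.0903 * 320.9620 = 5164.3872 km
revisit = 40075 / 5164.3872 = 7.7599 days

7.7599 days


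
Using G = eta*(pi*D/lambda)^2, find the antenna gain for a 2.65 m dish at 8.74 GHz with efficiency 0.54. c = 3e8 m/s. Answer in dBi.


lambda = c/f = 3e8 / 8.74e+09 = 0.03432494 m
G = eta*(pi*D/lambda)^2 = 0.54*(pi*2.65/0.03432494)^2
G = 31766.2251 (linear)
G = 10*log10(31766.2251) = 45.0197 dBi

45.0197 dBi


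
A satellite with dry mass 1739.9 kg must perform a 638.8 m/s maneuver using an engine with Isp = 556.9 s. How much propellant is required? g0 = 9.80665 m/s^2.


ve = Isp * g0 = 556.9 * 9.80665 = 5461.323385 m/s
mass ratio = exp(dv/ve) = exp(638.8/5461.323385) = 1.12408344
m_prop = m_dry * (mr - 1) = 1739.9 * (1.12408344 - 1)
m_prop = 215.8928 kg

215.8928 kg


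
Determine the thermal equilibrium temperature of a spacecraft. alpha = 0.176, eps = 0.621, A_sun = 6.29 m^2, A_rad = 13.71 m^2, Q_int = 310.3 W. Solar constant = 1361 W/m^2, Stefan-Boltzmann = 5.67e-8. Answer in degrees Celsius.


Numerator = alpha*S*A_sun + Q_int = 0.176*1361*6.29 + 310.3 = 1816.9814 W
Denominator = eps*sigma*A_rad = 0.621*5.67e-8*13.71 = 4.827387e-07 W/K^4
T^4 = 3.7639026e+09 K^4
T = 247.6906 K = -25.4594 C

-25.4594 degrees Celsius


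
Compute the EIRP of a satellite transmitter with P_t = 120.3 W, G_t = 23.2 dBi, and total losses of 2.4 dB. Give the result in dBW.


Pt = 120.3 W = 20.8027 dBW
EIRP = Pt_dBW + Gt - losses = 20.8027 + 23.2 - 2.4 = 41.6027 dBW

41.6027 dBW


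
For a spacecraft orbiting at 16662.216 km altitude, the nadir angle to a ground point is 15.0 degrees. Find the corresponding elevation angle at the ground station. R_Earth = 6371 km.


r = R_E + alt = 23033.2160 km
Law of sines in the satellite / Earth-center / ground-point triangle:
  sin(nadir)/R_E = sin(90 + el)/r  =>  cos(el) = (r/R_E)*sin(nadir)
cos(el) = (23033.2160 / 6371.0000) * sin(15.0 deg) = 0.9357142
el = arccos(0.9357142) = 20.6562 deg
(Earth-central angle = 90 - nadir - el = 54.3438 deg)

20.6562 degrees


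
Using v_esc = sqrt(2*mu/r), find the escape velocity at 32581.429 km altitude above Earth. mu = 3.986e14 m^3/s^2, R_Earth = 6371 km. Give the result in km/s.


r = 6371.0 + 32581.429 = 38952.4290 km = 3.8952429e+07 m
v_esc = sqrt(2*mu/r) = sqrt(2*3.986e14 / 3.8952429e+07)
v_esc = 4523.9352 m/s = 4.5239 km/s

4.5239 km/s


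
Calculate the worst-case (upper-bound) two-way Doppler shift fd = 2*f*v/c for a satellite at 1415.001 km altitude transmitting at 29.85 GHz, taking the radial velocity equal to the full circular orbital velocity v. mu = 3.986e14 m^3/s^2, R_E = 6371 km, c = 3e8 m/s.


r = 7.786001e+06 m
v = sqrt(mu/r) = 7155.0294 m/s (worst-case radial velocity)
f = 29.85 GHz = 2.985e+10 Hz
fd = 2*f*v/c = 2*2.985e+10*7155.0294/3.0e+08
fd = 1.4238508e+06 Hz

1.4239e+06 Hz


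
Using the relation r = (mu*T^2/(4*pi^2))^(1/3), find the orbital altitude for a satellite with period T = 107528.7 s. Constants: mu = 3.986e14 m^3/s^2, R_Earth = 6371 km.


T = 107528.7 s
r = (mu*T^2/(4*pi^2))^(1/3) = (3.986e14 * 107528.7^2 / (4*pi^2))^(1/3)
r = 4.8873726e+07 m = 48873.7260 km
alt = r - R_E = 48873.7260 - 6371 = 42502.7260 km

42502.7260 km


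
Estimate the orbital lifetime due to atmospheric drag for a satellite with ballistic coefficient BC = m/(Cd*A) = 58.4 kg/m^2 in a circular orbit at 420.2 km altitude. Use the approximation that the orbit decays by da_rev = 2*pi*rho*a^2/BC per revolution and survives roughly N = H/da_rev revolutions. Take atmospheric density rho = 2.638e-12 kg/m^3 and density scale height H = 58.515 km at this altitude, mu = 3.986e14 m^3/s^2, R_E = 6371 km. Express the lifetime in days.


a = R_E + alt = 6791.2000 km = 6.7912e+06 m
da_rev = 2*pi*rho*a^2/BC = 2*pi*2.638e-12*(6.7912e+06)^2/58.4 = 13.089856 m per revolution
N = H/da_rev = 58515.0000 m / 13.089856 m = 4470.2556 revolutions
P = 2*pi*sqrt(a^3/mu) = 5569.6897 s
lifetime = N*P = 4470.2556 * 5569.6897 = 2.4897937e+07 s = 288.1706 days

288.1706 days
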